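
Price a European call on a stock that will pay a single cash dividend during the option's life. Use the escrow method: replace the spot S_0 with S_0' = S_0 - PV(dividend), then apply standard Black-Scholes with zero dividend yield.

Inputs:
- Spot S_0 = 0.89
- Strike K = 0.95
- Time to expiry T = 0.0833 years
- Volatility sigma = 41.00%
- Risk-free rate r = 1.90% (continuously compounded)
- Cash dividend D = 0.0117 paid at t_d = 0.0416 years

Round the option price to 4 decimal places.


PV(D) = D * exp(-r * t_d) = 0.0117 * 0.99920991 = 0.01169076
S_0' = S_0 - PV(D) = 0.8900 - 0.01169076 = 0.87830924
d1 = (ln(S_0'/K) + (r + sigma^2/2)*T) / (sigma*sqrt(T)) = -0.59052924
d2 = d1 - sigma*sqrt(T) = -0.70886237
exp(-rT) = 0.99841855
N(d1) = 0.27741795; N(d2) = 0.23920494
C = S_0' * N(d1) - K * exp(-rT) * N(d2) = 0.87830924 * 0.27741795 - 0.9500 * 0.99841855 * 0.23920494 = 0.0168

Answer: Price = 0.0168


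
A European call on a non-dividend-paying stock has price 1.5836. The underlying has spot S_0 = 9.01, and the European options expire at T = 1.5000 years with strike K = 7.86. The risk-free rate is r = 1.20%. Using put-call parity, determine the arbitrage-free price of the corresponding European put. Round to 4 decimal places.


Put-call parity: C - P = S_0 * exp(-qT) - K * exp(-rT).
S_0 * exp(-qT) = 9.0100 * 1.00000000 = 9.01000000
K * exp(-rT) = 7.8600 * 0.98216103 = 7.71978571
P = C - S*exp(-qT) + K*exp(-rT)
P = 1.5836 - 9.01000000 + 7.71978571 = 0.2934

Answer: Put price = 0.2934


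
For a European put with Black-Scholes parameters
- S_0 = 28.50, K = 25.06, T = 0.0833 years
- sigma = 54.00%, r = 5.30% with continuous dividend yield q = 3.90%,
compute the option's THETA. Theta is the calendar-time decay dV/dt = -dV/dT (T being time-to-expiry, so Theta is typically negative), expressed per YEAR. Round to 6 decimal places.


d1 = 0.9107435866; d2 = 0.7548901940
phi(d1) = 0.2635096015; exp(-qT) = 0.9967565713; exp(-rT) = 0.9955948313
Theta = -S*exp(-qT)*phi(d1)*sigma/(2*sqrt(T)) + r*K*exp(-rT)*N(-d2) - q*S*exp(-qT)*N(-d1)
N(-d1) = 0.1812152463; N(-d2) = 0.2251574350; sqrt(T) = 0.2886173938
Term 1 = -28.5000 * 0.9967565713 * 0.2635096015 * 0.5400 / (2 * 0.2886173938) = -7.0027992279
Term 2 = 0.0530 * 25.0600 * 0.9955948313 * 0.2251574350 = 0.2977322381
Term 3 = -0.0390 * 28.5000 * 0.9967565713 * 0.1812152463 = -0.2007674524
Theta = -7.0027992279 + (0.2977322381) + (-0.2007674524) = -6.905834

Answer: Theta = -6.905834


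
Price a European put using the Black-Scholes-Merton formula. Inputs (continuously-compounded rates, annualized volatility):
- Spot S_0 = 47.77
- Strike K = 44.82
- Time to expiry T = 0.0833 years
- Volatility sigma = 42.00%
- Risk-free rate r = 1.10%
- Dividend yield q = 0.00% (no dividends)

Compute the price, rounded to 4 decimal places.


Answer: Price = 1.0512

Derivation:
d1 = (ln(S/K) + (r - q + 0.5*sigma^2) * T) / (sigma * sqrt(T)) = 0.59402022
d2 = d1 - sigma * sqrt(T) = 0.47280092
exp(-rT) = 0.99908412; exp(-qT) = 1.00000000
P = K * exp(-rT) * N(-d2) - S_0 * exp(-qT) * N(-d1)
N(-d1) = 0.27624929; N(-d2) = 0.31817761
P = 44.8200 * 0.99908412 * 0.31817761 - 47.7700 * 1.00000000 * 0.27624929 = 1.0512


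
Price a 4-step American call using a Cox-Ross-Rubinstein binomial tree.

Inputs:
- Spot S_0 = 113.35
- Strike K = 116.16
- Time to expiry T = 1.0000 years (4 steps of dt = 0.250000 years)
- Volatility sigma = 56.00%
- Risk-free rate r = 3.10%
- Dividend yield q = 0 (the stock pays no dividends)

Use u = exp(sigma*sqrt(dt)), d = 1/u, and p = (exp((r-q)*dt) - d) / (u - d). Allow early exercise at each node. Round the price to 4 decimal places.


Answer: Price = V(0,0) = 24.2660

Derivation:
dt = T/N = 0.250000
u = exp(sigma*sqrt(dt)) = 1.323130; d = 1/u = 0.755784
p = (exp((r-q)*dt) - d) / (u - d) = 0.444167
Discount per step: exp(-r*dt) = 0.992280
Stock lattice S(k, i) with i counting down-moves:
  k=0: S(0,0) = 113.3500
  k=1: S(1,0) = 149.9768; S(1,1) = 85.6681
  k=2: S(2,0) = 198.4387; S(2,1) = 113.3500; S(2,2) = 64.7465
  k=3: S(3,0) = 262.5602; S(3,1) = 149.9768; S(3,2) = 85.6681; S(3,3) = 48.9344
  k=4: S(4,0) = 347.4012; S(4,1) = 198.4387; S(4,2) = 113.3500; S(4,3) = 64.7465; S(4,4) = 36.9838
Terminal payoffs V(N, i) = max(S_T - K, 0):
  V(4,0) = 231.241224; V(4,1) = 82.278728; V(4,2) = 0.000000; V(4,3) = 0.000000; V(4,4) = 0.000000
Backward induction: V(k, i) = exp(-r*dt) * [p * V(k+1, i) + (1-p) * V(k+1, i+1)]; then take max(V_cont, immediate exercise) for American.
  V(3,0) = exp(-r*dt) * [p*231.241224 + (1-p)*82.278728] = 147.296957; exercise = 146.400197; V(3,0) = max -> 147.296957
  V(3,1) = exp(-r*dt) * [p*82.278728 + (1-p)*0.000000] = 36.263358; exercise = 33.816764; V(3,1) = max -> 36.263358
  V(3,2) = exp(-r*dt) * [p*0.000000 + (1-p)*0.000000] = 0.000000; exercise = 0.000000; V(3,2) = max -> 0.000000
  V(3,3) = exp(-r*dt) * [p*0.000000 + (1-p)*0.000000] = 0.000000; exercise = 0.000000; V(3,3) = max -> 0.000000
  V(2,0) = exp(-r*dt) * [p*147.296957 + (1-p)*36.263358] = 84.920124; exercise = 82.278728; V(2,0) = max -> 84.920124
  V(2,1) = exp(-r*dt) * [p*36.263358 + (1-p)*0.000000] = 15.982638; exercise = 0.000000; V(2,1) = max -> 15.982638
  V(2,2) = exp(-r*dt) * [p*0.000000 + (1-p)*0.000000] = 0.000000; exercise = 0.000000; V(2,2) = max -> 0.000000
  V(1,0) = exp(-r*dt) * [p*84.920124 + (1-p)*15.982638] = 46.242618; exercise = 33.816764; V(1,0) = max -> 46.242618
  V(1,1) = exp(-r*dt) * [p*15.982638 + (1-p)*0.000000] = 7.044155; exercise = 0.000000; V(1,1) = max -> 7.044155
  V(0,0) = exp(-r*dt) * [p*46.242618 + (1-p)*7.044155] = 24.266024; exercise = 0.000000; V(0,0) = max -> 24.266024


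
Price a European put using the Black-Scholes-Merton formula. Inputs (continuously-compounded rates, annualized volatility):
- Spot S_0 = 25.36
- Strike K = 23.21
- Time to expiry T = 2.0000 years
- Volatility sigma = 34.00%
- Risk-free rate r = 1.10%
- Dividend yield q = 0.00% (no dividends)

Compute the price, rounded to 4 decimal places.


d1 = (ln(S/K) + (r - q + 0.5*sigma^2) * T) / (sigma * sqrt(T)) = 0.47041300
d2 = d1 - sigma * sqrt(T) = -0.01041962
exp(-rT) = 0.97824024; exp(-qT) = 1.00000000
P = K * exp(-rT) * N(-d2) - S_0 * exp(-qT) * N(-d1)
N(-d1) = 0.31902999; N(-d2) = 0.50415675
P = 23.2100 * 0.97824024 * 0.50415675 - 25.3600 * 1.00000000 * 0.31902999 = 3.3563

Answer: Price = 3.3563


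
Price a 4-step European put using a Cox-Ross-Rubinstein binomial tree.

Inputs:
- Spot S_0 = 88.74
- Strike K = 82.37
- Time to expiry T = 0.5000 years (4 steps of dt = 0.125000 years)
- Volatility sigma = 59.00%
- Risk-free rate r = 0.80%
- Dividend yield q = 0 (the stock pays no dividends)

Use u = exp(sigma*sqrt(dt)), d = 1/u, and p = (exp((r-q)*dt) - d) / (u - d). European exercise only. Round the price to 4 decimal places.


Answer: Price = V(0,0) = 11.1030

Derivation:
dt = T/N = 0.125000
u = exp(sigma*sqrt(dt)) = 1.231948; d = 1/u = 0.811723
p = (exp((r-q)*dt) - d) / (u - d) = 0.450420
Discount per step: exp(-r*dt) = 0.999000
Stock lattice S(k, i) with i counting down-moves:
  k=0: S(0,0) = 88.7400
  k=1: S(1,0) = 109.3230; S(1,1) = 72.0323
  k=2: S(2,0) = 134.6803; S(2,1) = 88.7400; S(2,2) = 58.4702
  k=3: S(3,0) = 165.9191; S(3,1) = 109.3230; S(3,2) = 72.0323; S(3,3) = 47.4616
  k=4: S(4,0) = 204.4037; S(4,1) = 134.6803; S(4,2) = 88.7400; S(4,3) = 58.4702; S(4,4) = 38.5257
Terminal payoffs V(N, i) = max(K - S_T, 0):
  V(4,0) = 0.000000; V(4,1) = 0.000000; V(4,2) = 0.000000; V(4,3) = 23.899769; V(4,4) = 43.844331
Backward induction: V(k, i) = exp(-r*dt) * [p * V(k+1, i) + (1-p) * V(k+1, i+1)].
  V(3,0) = exp(-r*dt) * [p*0.000000 + (1-p)*0.000000] = 0.000000
  V(3,1) = exp(-r*dt) * [p*0.000000 + (1-p)*0.000000] = 0.000000
  V(3,2) = exp(-r*dt) * [p*0.000000 + (1-p)*23.899769] = 13.121707
  V(3,3) = exp(-r*dt) * [p*23.899769 + (1-p)*43.844331] = 34.826058
  V(2,0) = exp(-r*dt) * [p*0.000000 + (1-p)*0.000000] = 0.000000
  V(2,1) = exp(-r*dt) * [p*0.000000 + (1-p)*13.121707] = 7.204219
  V(2,2) = exp(-r*dt) * [p*13.121707 + (1-p)*34.826058] = 25.024946
  V(1,0) = exp(-r*dt) * [p*0.000000 + (1-p)*7.204219] = 3.955337
  V(1,1) = exp(-r*dt) * [p*7.204219 + (1-p)*25.024946] = 16.981144
  V(0,0) = exp(-r*dt) * [p*3.955337 + (1-p)*16.981144] = 11.102952


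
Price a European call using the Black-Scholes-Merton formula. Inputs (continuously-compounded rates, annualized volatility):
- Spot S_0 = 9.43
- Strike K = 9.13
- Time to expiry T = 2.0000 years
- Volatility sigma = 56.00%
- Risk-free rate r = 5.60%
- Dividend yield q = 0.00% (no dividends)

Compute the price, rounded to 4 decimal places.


Answer: Price = 3.3844

Derivation:
d1 = (ln(S/K) + (r - q + 0.5*sigma^2) * T) / (sigma * sqrt(T)) = 0.57822445
d2 = d1 - sigma * sqrt(T) = -0.21373514
exp(-rT) = 0.89404426; exp(-qT) = 1.00000000
C = S_0 * exp(-qT) * N(d1) - K * exp(-rT) * N(d2)
N(d1) = 0.71844370; N(d2) = 0.41537680
C = 9.4300 * 1.00000000 * 0.71844370 - 9.1300 * 0.89404426 * 0.41537680 = 3.3844


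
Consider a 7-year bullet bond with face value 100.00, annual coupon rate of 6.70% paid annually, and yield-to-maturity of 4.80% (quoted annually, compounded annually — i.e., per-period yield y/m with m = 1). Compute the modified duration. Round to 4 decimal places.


Coupon per period c = face * coupon_rate / m = 6.700000
Periods per year m = 1; per-period yield y/m = 0.048000
Number of cashflows N = 7
Cashflows (t years, CF_t, discount factor 1/(1+y/m)^(m*t), PV):
  t = 1.0000: CF_t = 6.700000, DF = 0.954198, PV = 6.393130
  t = 2.0000: CF_t = 6.700000, DF = 0.910495, PV = 6.100315
  t = 3.0000: CF_t = 6.700000, DF = 0.868793, PV = 5.820911
  t = 4.0000: CF_t = 6.700000, DF = 0.829001, PV = 5.554304
  t = 5.0000: CF_t = 6.700000, DF = 0.791031, PV = 5.299909
  t = 6.0000: CF_t = 6.700000, DF = 0.754801, PV = 5.057165
  t = 7.0000: CF_t = 106.700000, DF = 0.720230, PV = 76.848508
Price P = sum_t PV_t = 111.074241
First compute Macaulay numerator sum_t t * PV_t:
  t * PV_t at t = 1.0000: 6.393130
  t * PV_t at t = 2.0000: 12.200629
  t * PV_t at t = 3.0000: 17.462733
  t * PV_t at t = 4.0000: 22.217217
  t * PV_t at t = 5.0000: 26.499544
  t * PV_t at t = 6.0000: 30.342989
  t * PV_t at t = 7.0000: 537.939557
Macaulay duration D = 653.055799 / 111.074241 = 5.879453
Modified duration = D / (1 + y/m) = 5.879453 / (1 + 0.048000) = 5.610165

Answer: Modified duration = 5.6102


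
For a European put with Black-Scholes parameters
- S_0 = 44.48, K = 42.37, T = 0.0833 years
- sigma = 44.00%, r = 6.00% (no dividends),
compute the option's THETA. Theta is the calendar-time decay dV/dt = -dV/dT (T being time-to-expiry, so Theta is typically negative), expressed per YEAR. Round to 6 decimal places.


Answer: Theta = -11.111584

Derivation:
d1 = 0.4855478586; d2 = 0.3585562053
phi(d1) = 0.3545815580; exp(-qT) = 1.0000000000; exp(-rT) = 0.9950144692
Theta = -S*exp(-qT)*phi(d1)*sigma/(2*sqrt(T)) + r*K*exp(-rT)*N(-d2) - q*S*exp(-qT)*N(-d1)
N(-d1) = 0.3136438864; N(-d2) = 0.3599635571; sqrt(T) = 0.2886173938
Term 1 = -44.4800 * 1.0000000000 * 0.3545815580 * 0.4400 / (2 * 0.2886173938) = -12.0221212183
Term 2 = 0.0600 * 42.3700 * 0.9950144692 * 0.3599635571 = 0.9105370988
Term 3 = 0 (no dividend yield, q = 0)
Theta = -12.0221212183 + (0.9105370988) + (0.0000000000) = -11.111584


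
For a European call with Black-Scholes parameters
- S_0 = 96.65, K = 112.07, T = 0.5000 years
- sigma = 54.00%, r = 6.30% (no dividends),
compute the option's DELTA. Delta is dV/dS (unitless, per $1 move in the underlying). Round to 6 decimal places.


Answer: Delta = 0.454517

Derivation:
d1 = -0.1142565932; d2 = -0.4960942551
phi(d1) = 0.3963467507; exp(-qT) = 1.0000000000; exp(-rT) = 0.9689909565
N(d1) = 0.4545171953
Delta = exp(-qT) * N(d1) = 1.0000000000 * 0.4545171953 = 0.454517


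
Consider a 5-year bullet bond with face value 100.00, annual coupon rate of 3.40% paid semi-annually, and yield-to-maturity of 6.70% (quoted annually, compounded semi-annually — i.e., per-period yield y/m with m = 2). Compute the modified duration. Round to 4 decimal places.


Coupon per period c = face * coupon_rate / m = 1.700000
Periods per year m = 2; per-period yield y/m = 0.033500
Number of cashflows N = 10
Cashflows (t years, CF_t, discount factor 1/(1+y/m)^(m*t), PV):
  t = 0.5000: CF_t = 1.700000, DF = 0.967586, PV = 1.644896
  t = 1.0000: CF_t = 1.700000, DF = 0.936222, PV = 1.591578
  t = 1.5000: CF_t = 1.700000, DF = 0.905876, PV = 1.539989
  t = 2.0000: CF_t = 1.700000, DF = 0.876512, PV = 1.490071
  t = 2.5000: CF_t = 1.700000, DF = 0.848101, PV = 1.441772
  t = 3.0000: CF_t = 1.700000, DF = 0.820611, PV = 1.395038
  t = 3.5000: CF_t = 1.700000, DF = 0.794011, PV = 1.349819
  t = 4.0000: CF_t = 1.700000, DF = 0.768274, PV = 1.306066
  t = 4.5000: CF_t = 1.700000, DF = 0.743371, PV = 1.263731
  t = 5.0000: CF_t = 101.700000, DF = 0.719275, PV = 73.150305
Price P = sum_t PV_t = 86.173265
First compute Macaulay numerator sum_t t * PV_t:
  t * PV_t at t = 0.5000: 0.822448
  t * PV_t at t = 1.0000: 1.591578
  t * PV_t at t = 1.5000: 2.309983
  t * PV_t at t = 2.0000: 2.980142
  t * PV_t at t = 2.5000: 3.604429
  t * PV_t at t = 3.0000: 4.185114
  t * PV_t at t = 3.5000: 4.724367
  t * PV_t at t = 4.0000: 5.224263
  t * PV_t at t = 4.5000: 5.686789
  t * PV_t at t = 5.0000: 365.751527
Macaulay duration D = 396.880640 / 86.173265 = 4.605612
Modified duration = D / (1 + y/m) = 4.605612 / (1 + 0.033500) = 4.456325

Answer: Modified duration = 4.4563


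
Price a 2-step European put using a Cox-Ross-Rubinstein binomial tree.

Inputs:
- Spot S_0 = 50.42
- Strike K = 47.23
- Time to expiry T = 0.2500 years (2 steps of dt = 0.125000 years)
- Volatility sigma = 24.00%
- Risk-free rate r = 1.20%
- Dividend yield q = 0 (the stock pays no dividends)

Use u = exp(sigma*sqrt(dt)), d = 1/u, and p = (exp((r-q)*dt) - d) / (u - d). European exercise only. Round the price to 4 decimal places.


Answer: Price = V(0,0) = 1.2249

Derivation:
dt = T/N = 0.125000
u = exp(sigma*sqrt(dt)) = 1.088557; d = 1/u = 0.918647
p = (exp((r-q)*dt) - d) / (u - d) = 0.487634
Discount per step: exp(-r*dt) = 0.998501
Stock lattice S(k, i) with i counting down-moves:
  k=0: S(0,0) = 50.4200
  k=1: S(1,0) = 54.8850; S(1,1) = 46.3182
  k=2: S(2,0) = 59.7455; S(2,1) = 50.4200; S(2,2) = 42.5501
Terminal payoffs V(N, i) = max(K - S_T, 0):
  V(2,0) = 0.000000; V(2,1) = 0.000000; V(2,2) = 4.679896
Backward induction: V(k, i) = exp(-r*dt) * [p * V(k+1, i) + (1-p) * V(k+1, i+1)].
  V(1,0) = exp(-r*dt) * [p*0.000000 + (1-p)*0.000000] = 0.000000
  V(1,1) = exp(-r*dt) * [p*0.000000 + (1-p)*4.679896] = 2.394224
  V(0,0) = exp(-r*dt) * [p*0.000000 + (1-p)*2.394224] = 1.224879


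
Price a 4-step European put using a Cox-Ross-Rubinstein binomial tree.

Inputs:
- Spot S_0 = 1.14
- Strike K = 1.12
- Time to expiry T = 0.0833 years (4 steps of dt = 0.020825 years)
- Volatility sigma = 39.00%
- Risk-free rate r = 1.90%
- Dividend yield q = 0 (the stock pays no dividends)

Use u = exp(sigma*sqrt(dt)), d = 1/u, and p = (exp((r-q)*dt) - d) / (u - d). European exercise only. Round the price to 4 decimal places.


dt = T/N = 0.020825
u = exp(sigma*sqrt(dt)) = 1.057894; d = 1/u = 0.945274
p = (exp((r-q)*dt) - d) / (u - d) = 0.489448
Discount per step: exp(-r*dt) = 0.999604
Stock lattice S(k, i) with i counting down-moves:
  k=0: S(0,0) = 1.1400
  k=1: S(1,0) = 1.2060; S(1,1) = 1.0776
  k=2: S(2,0) = 1.2758; S(2,1) = 1.1400; S(2,2) = 1.0186
  k=3: S(3,0) = 1.3497; S(3,1) = 1.2060; S(3,2) = 1.0776; S(3,3) = 0.9629
  k=4: S(4,0) = 1.4278; S(4,1) = 1.2758; S(4,2) = 1.1400; S(4,3) = 1.0186; S(4,4) = 0.9102
Terminal payoffs V(N, i) = max(K - S_T, 0):
  V(4,0) = 0.000000; V(4,1) = 0.000000; V(4,2) = 0.000000; V(4,3) = 0.101361; V(4,4) = 0.209802
Backward induction: V(k, i) = exp(-r*dt) * [p * V(k+1, i) + (1-p) * V(k+1, i+1)].
  V(3,0) = exp(-r*dt) * [p*0.000000 + (1-p)*0.000000] = 0.000000
  V(3,1) = exp(-r*dt) * [p*0.000000 + (1-p)*0.000000] = 0.000000
  V(3,2) = exp(-r*dt) * [p*0.000000 + (1-p)*0.101361] = 0.051730
  V(3,3) = exp(-r*dt) * [p*0.101361 + (1-p)*0.209802] = 0.156664
  V(2,0) = exp(-r*dt) * [p*0.000000 + (1-p)*0.000000] = 0.000000
  V(2,1) = exp(-r*dt) * [p*0.000000 + (1-p)*0.051730] = 0.026400
  V(2,2) = exp(-r*dt) * [p*0.051730 + (1-p)*0.156664] = 0.105262
  V(1,0) = exp(-r*dt) * [p*0.000000 + (1-p)*0.026400] = 0.013473
  V(1,1) = exp(-r*dt) * [p*0.026400 + (1-p)*0.105262] = 0.066637
  V(0,0) = exp(-r*dt) * [p*0.013473 + (1-p)*0.066637] = 0.040600

Answer: Price = V(0,0) = 0.0406


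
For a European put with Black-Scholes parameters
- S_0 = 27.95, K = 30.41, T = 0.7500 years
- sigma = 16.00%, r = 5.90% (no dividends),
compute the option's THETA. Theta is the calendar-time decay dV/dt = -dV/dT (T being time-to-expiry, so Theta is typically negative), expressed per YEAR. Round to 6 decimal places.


Answer: Theta = 0.093366

Derivation:
d1 = -0.2201458378; d2 = -0.3587099024
phi(d1) = 0.3893912611; exp(-qT) = 1.0000000000; exp(-rT) = 0.9567147489
Theta = -S*exp(-qT)*phi(d1)*sigma/(2*sqrt(T)) + r*K*exp(-rT)*N(-d2) - q*S*exp(-qT)*N(-d1)
N(-d1) = 0.5871212115; N(-d2) = 0.6400939401; sqrt(T) = 0.8660254038
Term 1 = -27.9500 * 1.0000000000 * 0.3893912611 * 0.1600 / (2 * 0.8660254038) = -1.0053733482
Term 2 = 0.0590 * 30.4100 * 0.9567147489 * 0.6400939401 = 1.0987391934
Term 3 = 0 (no dividend yield, q = 0)
Theta = -1.0053733482 + (1.0987391934) + (0.0000000000) = 0.093366


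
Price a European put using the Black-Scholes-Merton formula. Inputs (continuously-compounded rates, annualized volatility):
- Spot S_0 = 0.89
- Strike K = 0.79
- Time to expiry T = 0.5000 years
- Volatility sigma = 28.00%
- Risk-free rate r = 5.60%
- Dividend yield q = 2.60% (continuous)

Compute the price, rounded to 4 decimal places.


Answer: Price = 0.0241

Derivation:
d1 = (ln(S/K) + (r - q + 0.5*sigma^2) * T) / (sigma * sqrt(T)) = 0.77674931
d2 = d1 - sigma * sqrt(T) = 0.57875941
exp(-rT) = 0.97238837; exp(-qT) = 0.98708414
P = K * exp(-rT) * N(-d2) - S_0 * exp(-qT) * N(-d1)
N(-d1) = 0.21865334; N(-d2) = 0.28137576
P = 0.7900 * 0.97238837 * 0.28137576 - 0.8900 * 0.98708414 * 0.21865334 = 0.0241


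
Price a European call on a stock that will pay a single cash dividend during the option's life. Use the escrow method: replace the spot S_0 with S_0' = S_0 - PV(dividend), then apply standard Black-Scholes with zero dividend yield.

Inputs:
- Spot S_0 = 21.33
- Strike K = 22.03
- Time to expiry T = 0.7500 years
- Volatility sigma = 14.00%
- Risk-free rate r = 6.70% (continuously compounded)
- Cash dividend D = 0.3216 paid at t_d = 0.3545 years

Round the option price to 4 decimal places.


Answer: Price = 1.0475

Derivation:
PV(D) = D * exp(-r * t_d) = 0.3216 * 0.97652835 = 0.31405152
S_0' = S_0 - PV(D) = 21.3300 - 0.31405152 = 21.01594848
d1 = (ln(S_0'/K) + (r + sigma^2/2)*T) / (sigma*sqrt(T)) = 0.08640822
d2 = d1 - sigma*sqrt(T) = -0.03483533
exp(-rT) = 0.95099165
N(d1) = 0.53442904; N(d2) = 0.48610552
C = S_0' * N(d1) - K * exp(-rT) * N(d2) = 21.01594848 * 0.53442904 - 22.0300 * 0.95099165 * 0.48610552 = 1.0475


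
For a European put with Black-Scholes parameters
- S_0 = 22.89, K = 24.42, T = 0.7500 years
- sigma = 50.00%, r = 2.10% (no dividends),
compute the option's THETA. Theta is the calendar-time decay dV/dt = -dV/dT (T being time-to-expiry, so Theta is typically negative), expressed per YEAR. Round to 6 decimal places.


d1 = 0.1034557764; d2 = -0.3295569255
phi(d1) = 0.3968130238; exp(-qT) = 1.0000000000; exp(-rT) = 0.9843733826
Theta = -S*exp(-qT)*phi(d1)*sigma/(2*sqrt(T)) + r*K*exp(-rT)*N(-d2) - q*S*exp(-qT)*N(-d1)
N(-d1) = 0.4588006232; N(-d2) = 0.6291326128; sqrt(T) = 0.8660254038
Term 1 = -22.8900 * 1.0000000000 * 0.3968130238 * 0.5000 / (2 * 0.8660254038) = -2.6220507144
Term 2 = 0.0210 * 24.4200 * 0.9843733826 * 0.6291326128 = 0.3175901430
Term 3 = 0 (no dividend yield, q = 0)
Theta = -2.6220507144 + (0.3175901430) + (0.0000000000) = -2.304461

Answer: Theta = -2.304461


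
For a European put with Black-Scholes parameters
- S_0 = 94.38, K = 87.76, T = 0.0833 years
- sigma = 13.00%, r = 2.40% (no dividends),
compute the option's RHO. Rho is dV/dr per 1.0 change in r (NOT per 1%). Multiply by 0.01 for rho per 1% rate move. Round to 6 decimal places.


Answer: Rho = -0.177005

Derivation:
d1 = 2.0102859877; d2 = 1.9727657265
phi(d1) = 0.0528888145; exp(-qT) = 1.0000000000; exp(-rT) = 0.9980027971
N(-d2) = 0.0242611298
Rho = -K*T*exp(-rT)*N(-d2) = -87.7600 * 0.0833 * 0.9980027971 * 0.0242611298 = -0.177005


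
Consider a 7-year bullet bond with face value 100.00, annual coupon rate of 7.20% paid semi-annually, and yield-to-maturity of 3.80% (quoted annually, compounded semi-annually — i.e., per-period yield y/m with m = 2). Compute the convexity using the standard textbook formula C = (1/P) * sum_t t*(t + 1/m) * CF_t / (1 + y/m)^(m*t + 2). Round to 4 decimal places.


Coupon per period c = face * coupon_rate / m = 3.600000
Periods per year m = 2; per-period yield y/m = 0.019000
Number of cashflows N = 14
Cashflows (t years, CF_t, discount factor 1/(1+y/m)^(m*t), PV):
  t = 0.5000: CF_t = 3.600000, DF = 0.981354, PV = 3.532875
  t = 1.0000: CF_t = 3.600000, DF = 0.963056, PV = 3.467002
  t = 1.5000: CF_t = 3.600000, DF = 0.945099, PV = 3.402358
  t = 2.0000: CF_t = 3.600000, DF = 0.927477, PV = 3.338918
  t = 2.5000: CF_t = 3.600000, DF = 0.910184, PV = 3.276662
  t = 3.0000: CF_t = 3.600000, DF = 0.893213, PV = 3.215566
  t = 3.5000: CF_t = 3.600000, DF = 0.876558, PV = 3.155609
  t = 4.0000: CF_t = 3.600000, DF = 0.860214, PV = 3.096771
  t = 4.5000: CF_t = 3.600000, DF = 0.844175, PV = 3.039029
  t = 5.0000: CF_t = 3.600000, DF = 0.828434, PV = 2.982364
  t = 5.5000: CF_t = 3.600000, DF = 0.812988, PV = 2.926756
  t = 6.0000: CF_t = 3.600000, DF = 0.797829, PV = 2.872184
  t = 6.5000: CF_t = 3.600000, DF = 0.782953, PV = 2.818630
  t = 7.0000: CF_t = 103.600000, DF = 0.768354, PV = 79.601487
Price P = sum_t PV_t = 120.726210
Convexity numerator sum_t t*(t + 1/m) * CF_t / (1+y/m)^(m*t + 2):
  t = 0.5000: term = 1.701179
  t = 1.0000: term = 5.008377
  t = 1.5000: term = 9.829985
  t = 2.0000: term = 16.077829
  t = 2.5000: term = 23.667069
  t = 3.0000: term = 32.516091
  t = 3.5000: term = 42.546406
  t = 4.0000: term = 53.682554
  t = 4.5000: term = 65.852004
  t = 5.0000: term = 78.985066
  t = 5.5000: term = 93.014798
  t = 6.0000: term = 107.876918
  t = 6.5000: term = 123.509720
  t = 7.0000: term = 4024.687035
Convexity = (1/P) * sum = 4678.955030 / 120.726210 = 38.756746

Answer: Convexity = 38.7567


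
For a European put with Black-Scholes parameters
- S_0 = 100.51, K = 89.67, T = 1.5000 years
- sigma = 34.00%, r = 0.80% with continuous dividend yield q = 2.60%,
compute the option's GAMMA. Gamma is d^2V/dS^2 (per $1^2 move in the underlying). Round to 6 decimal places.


Answer: Gamma = 0.008402

Derivation:
d1 = 0.4174241753; d2 = 0.0010109190
phi(d1) = 0.3656568315; exp(-qT) = 0.9617507091; exp(-rT) = 0.9880717129
Gamma = exp(-qT) * phi(d1) / (S * sigma * sqrt(T)) = 0.9617507091 * 0.3656568315 / (100.5100 * 0.3400 * 1.2247448714) = 0.008402


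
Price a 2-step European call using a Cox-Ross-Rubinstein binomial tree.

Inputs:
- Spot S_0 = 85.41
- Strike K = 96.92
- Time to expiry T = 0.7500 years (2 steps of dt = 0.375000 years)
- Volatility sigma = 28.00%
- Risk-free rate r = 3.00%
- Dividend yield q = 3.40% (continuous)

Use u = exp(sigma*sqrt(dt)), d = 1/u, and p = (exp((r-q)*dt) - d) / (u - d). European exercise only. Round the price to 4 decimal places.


Answer: Price = V(0,0) = 4.6985

Derivation:
dt = T/N = 0.375000
u = exp(sigma*sqrt(dt)) = 1.187042; d = 1/u = 0.842430
p = (exp((r-q)*dt) - d) / (u - d) = 0.452889
Discount per step: exp(-r*dt) = 0.988813
Stock lattice S(k, i) with i counting down-moves:
  k=0: S(0,0) = 85.4100
  k=1: S(1,0) = 101.3852; S(1,1) = 71.9520
  k=2: S(2,0) = 120.3485; S(2,1) = 85.4100; S(2,2) = 60.6145
Terminal payoffs V(N, i) = max(S_T - K, 0):
  V(2,0) = 23.428506; V(2,1) = 0.000000; V(2,2) = 0.000000
Backward induction: V(k, i) = exp(-r*dt) * [p * V(k+1, i) + (1-p) * V(k+1, i+1)].
  V(1,0) = exp(-r*dt) * [p*23.428506 + (1-p)*0.000000] = 10.491818
  V(1,1) = exp(-r*dt) * [p*0.000000 + (1-p)*0.000000] = 0.000000
  V(0,0) = exp(-r*dt) * [p*10.491818 + (1-p)*0.000000] = 4.698474


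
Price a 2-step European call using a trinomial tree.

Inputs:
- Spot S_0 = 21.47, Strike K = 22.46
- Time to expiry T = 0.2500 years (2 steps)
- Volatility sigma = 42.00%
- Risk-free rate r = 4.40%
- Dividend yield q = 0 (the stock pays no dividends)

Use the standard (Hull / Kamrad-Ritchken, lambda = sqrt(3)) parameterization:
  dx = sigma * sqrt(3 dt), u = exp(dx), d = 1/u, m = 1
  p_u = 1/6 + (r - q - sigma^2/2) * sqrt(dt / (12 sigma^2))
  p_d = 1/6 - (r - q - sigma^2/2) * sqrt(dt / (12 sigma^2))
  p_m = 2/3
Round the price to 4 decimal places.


Answer: Price = V(0,0) = 1.4147

Derivation:
dt = T/N = 0.125000; dx = sigma*sqrt(3*dt) = 0.257196
u = exp(dx) = 1.293299; d = 1/u = 0.773216
p_u = 0.155926, p_m = 0.666667, p_d = 0.177407
Discount per step: exp(-r*dt) = 0.994515
Stock lattice S(k, j) with j the centered position index:
  k=0: S(0,+0) = 21.4700
  k=1: S(1,-1) = 16.6010; S(1,+0) = 21.4700; S(1,+1) = 27.7671
  k=2: S(2,-2) = 12.8361; S(2,-1) = 16.6010; S(2,+0) = 21.4700; S(2,+1) = 27.7671; S(2,+2) = 35.9112
Terminal payoffs V(N, j) = max(S_T - K, 0):
  V(2,-2) = 0.000000; V(2,-1) = 0.000000; V(2,+0) = 0.000000; V(2,+1) = 5.307132; V(2,+2) = 13.451208
Backward induction: V(k, j) = exp(-r*dt) * [p_u * V(k+1, j+1) + p_m * V(k+1, j) + p_d * V(k+1, j-1)]
  V(1,-1) = exp(-r*dt) * [p_u*0.000000 + p_m*0.000000 + p_d*0.000000] = 0.000000
  V(1,+0) = exp(-r*dt) * [p_u*5.307132 + p_m*0.000000 + p_d*0.000000] = 0.822980
  V(1,+1) = exp(-r*dt) * [p_u*13.451208 + p_m*5.307132 + p_d*0.000000] = 5.604569
  V(0,+0) = exp(-r*dt) * [p_u*5.604569 + p_m*0.822980 + p_d*0.000000] = 1.414748


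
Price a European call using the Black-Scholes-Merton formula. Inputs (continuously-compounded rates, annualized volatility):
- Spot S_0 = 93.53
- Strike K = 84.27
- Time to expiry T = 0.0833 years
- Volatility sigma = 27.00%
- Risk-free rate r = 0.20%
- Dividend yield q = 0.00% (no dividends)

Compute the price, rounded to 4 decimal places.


Answer: Price = 9.5630

Derivation:
d1 = (ln(S/K) + (r - q + 0.5*sigma^2) * T) / (sigma * sqrt(T)) = 1.37897795
d2 = d1 - sigma * sqrt(T) = 1.30105125
exp(-rT) = 0.99983341; exp(-qT) = 1.00000000
C = S_0 * exp(-qT) * N(d1) - K * exp(-rT) * N(d2)
N(d1) = 0.91604922; N(d2) = 0.90337954
C = 93.5300 * 1.00000000 * 0.91604922 - 84.2700 * 0.99983341 * 0.90337954 = 9.5630


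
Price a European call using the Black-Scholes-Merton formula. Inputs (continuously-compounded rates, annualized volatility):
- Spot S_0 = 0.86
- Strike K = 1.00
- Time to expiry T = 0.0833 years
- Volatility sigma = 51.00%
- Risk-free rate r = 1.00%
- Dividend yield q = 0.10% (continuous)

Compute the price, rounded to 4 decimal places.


Answer: Price = 0.0109

Derivation:
d1 = (ln(S/K) + (r - q + 0.5*sigma^2) * T) / (sigma * sqrt(T)) = -0.94595704
d2 = d1 - sigma * sqrt(T) = -1.09315191
exp(-rT) = 0.99916735; exp(-qT) = 0.99991670
C = S_0 * exp(-qT) * N(d1) - K * exp(-rT) * N(d2)
N(d1) = 0.17208525; N(d2) = 0.13716355
C = 0.8600 * 0.99991670 * 0.17208525 - 1.0000 * 0.99916735 * 0.13716355 = 0.0109


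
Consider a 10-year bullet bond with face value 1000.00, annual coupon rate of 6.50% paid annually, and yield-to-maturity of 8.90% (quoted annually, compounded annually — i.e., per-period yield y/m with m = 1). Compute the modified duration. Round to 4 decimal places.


Answer: Modified duration = 6.8182

Derivation:
Coupon per period c = face * coupon_rate / m = 65.000000
Periods per year m = 1; per-period yield y/m = 0.089000
Number of cashflows N = 10
Cashflows (t years, CF_t, discount factor 1/(1+y/m)^(m*t), PV):
  t = 1.0000: CF_t = 65.000000, DF = 0.918274, PV = 59.687787
  t = 2.0000: CF_t = 65.000000, DF = 0.843226, PV = 54.809722
  t = 3.0000: CF_t = 65.000000, DF = 0.774313, PV = 50.330323
  t = 4.0000: CF_t = 65.000000, DF = 0.711031, PV = 46.217009
  t = 5.0000: CF_t = 65.000000, DF = 0.652921, PV = 42.439861
  t = 6.0000: CF_t = 65.000000, DF = 0.599560, PV = 38.971406
  t = 7.0000: CF_t = 65.000000, DF = 0.550560, PV = 35.786415
  t = 8.0000: CF_t = 65.000000, DF = 0.505565, PV = 32.861722
  t = 9.0000: CF_t = 65.000000, DF = 0.464247, PV = 30.176053
  t = 10.0000: CF_t = 1065.000000, DF = 0.426306, PV = 454.015636
Price P = sum_t PV_t = 845.295936
First compute Macaulay numerator sum_t t * PV_t:
  t * PV_t at t = 1.0000: 59.687787
  t * PV_t at t = 2.0000: 109.619443
  t * PV_t at t = 3.0000: 150.990969
  t * PV_t at t = 4.0000: 184.868037
  t * PV_t at t = 5.0000: 212.199307
  t * PV_t at t = 6.0000: 233.828438
  t * PV_t at t = 7.0000: 250.504908
  t * PV_t at t = 8.0000: 262.893777
  t * PV_t at t = 9.0000: 271.584480
  t * PV_t at t = 10.0000: 4540.156363
Macaulay duration D = 6276.333509 / 845.295936 = 7.425013
Modified duration = D / (1 + y/m) = 7.425013 / (1 + 0.089000) = 6.818194


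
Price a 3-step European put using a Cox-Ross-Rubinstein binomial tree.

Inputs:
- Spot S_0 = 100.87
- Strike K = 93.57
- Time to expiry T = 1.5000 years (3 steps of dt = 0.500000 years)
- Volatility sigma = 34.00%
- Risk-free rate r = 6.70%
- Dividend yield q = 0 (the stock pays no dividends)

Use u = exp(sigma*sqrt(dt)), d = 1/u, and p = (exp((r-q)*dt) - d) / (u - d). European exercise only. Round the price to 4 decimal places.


dt = T/N = 0.500000
u = exp(sigma*sqrt(dt)) = 1.271778; d = 1/u = 0.786300
p = (exp((r-q)*dt) - d) / (u - d) = 0.510357
Discount per step: exp(-r*dt) = 0.967055
Stock lattice S(k, i) with i counting down-moves:
  k=0: S(0,0) = 100.8700
  k=1: S(1,0) = 128.2843; S(1,1) = 79.3141
  k=2: S(2,0) = 163.1492; S(2,1) = 100.8700; S(2,2) = 62.3647
  k=3: S(3,0) = 207.4897; S(3,1) = 128.2843; S(3,2) = 79.3141; S(3,3) = 49.0374
Terminal payoffs V(N, i) = max(K - S_T, 0):
  V(3,0) = 0.000000; V(3,1) = 0.000000; V(3,2) = 14.255873; V(3,3) = 44.532582
Backward induction: V(k, i) = exp(-r*dt) * [p * V(k+1, i) + (1-p) * V(k+1, i+1)].
  V(2,0) = exp(-r*dt) * [p*0.000000 + (1-p)*0.000000] = 0.000000
  V(2,1) = exp(-r*dt) * [p*0.000000 + (1-p)*14.255873] = 6.750326
  V(2,2) = exp(-r*dt) * [p*14.255873 + (1-p)*44.532582] = 28.122595
  V(1,0) = exp(-r*dt) * [p*0.000000 + (1-p)*6.750326] = 3.196360
  V(1,1) = exp(-r*dt) * [p*6.750326 + (1-p)*28.122595] = 16.647960
  V(0,0) = exp(-r*dt) * [p*3.196360 + (1-p)*16.647960] = 9.460548

Answer: Price = V(0,0) = 9.4605


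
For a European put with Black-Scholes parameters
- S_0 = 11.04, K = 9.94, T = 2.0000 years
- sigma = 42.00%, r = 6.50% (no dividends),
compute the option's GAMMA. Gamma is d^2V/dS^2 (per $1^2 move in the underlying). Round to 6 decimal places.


d1 = 0.6925572513; d2 = 0.0985875551
phi(d1) = 0.3138763042; exp(-qT) = 1.0000000000; exp(-rT) = 0.8780954309
Gamma = exp(-qT) * phi(d1) / (S * sigma * sqrt(T)) = 1.0000000000 * 0.3138763042 / (11.0400 * 0.4200 * 1.4142135624) = 0.047866

Answer: Gamma = 0.047866


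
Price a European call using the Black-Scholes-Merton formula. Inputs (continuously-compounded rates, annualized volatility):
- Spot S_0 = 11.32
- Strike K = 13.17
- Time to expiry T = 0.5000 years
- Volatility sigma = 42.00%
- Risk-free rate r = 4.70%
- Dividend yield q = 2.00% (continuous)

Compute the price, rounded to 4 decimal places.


Answer: Price = 0.7414

Derivation:
d1 = (ln(S/K) + (r - q + 0.5*sigma^2) * T) / (sigma * sqrt(T)) = -0.31574151
d2 = d1 - sigma * sqrt(T) = -0.61272635
exp(-rT) = 0.97677397; exp(-qT) = 0.99004983
C = S_0 * exp(-qT) * N(d1) - K * exp(-rT) * N(d2)
N(d1) = 0.37609936; N(d2) = 0.27002865
C = 11.3200 * 0.99004983 * 0.37609936 - 13.1700 * 0.97677397 * 0.27002865 = 0.7414


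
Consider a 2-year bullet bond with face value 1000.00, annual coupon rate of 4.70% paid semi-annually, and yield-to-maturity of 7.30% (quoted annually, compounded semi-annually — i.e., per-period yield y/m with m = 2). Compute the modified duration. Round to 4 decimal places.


Coupon per period c = face * coupon_rate / m = 23.500000
Periods per year m = 2; per-period yield y/m = 0.036500
Number of cashflows N = 4
Cashflows (t years, CF_t, discount factor 1/(1+y/m)^(m*t), PV):
  t = 0.5000: CF_t = 23.500000, DF = 0.964785, PV = 22.672455
  t = 1.0000: CF_t = 23.500000, DF = 0.930811, PV = 21.874052
  t = 1.5000: CF_t = 23.500000, DF = 0.898033, PV = 21.103765
  t = 2.0000: CF_t = 1023.500000, DF = 0.866409, PV = 886.769243
Price P = sum_t PV_t = 952.419515
First compute Macaulay numerator sum_t t * PV_t:
  t * PV_t at t = 0.5000: 11.336228
  t * PV_t at t = 1.0000: 21.874052
  t * PV_t at t = 1.5000: 31.655648
  t * PV_t at t = 2.0000: 1773.538485
Macaulay duration D = 1838.404413 / 952.419515 = 1.930246
Modified duration = D / (1 + y/m) = 1.930246 / (1 + 0.036500) = 1.862273

Answer: Modified duration = 1.8623


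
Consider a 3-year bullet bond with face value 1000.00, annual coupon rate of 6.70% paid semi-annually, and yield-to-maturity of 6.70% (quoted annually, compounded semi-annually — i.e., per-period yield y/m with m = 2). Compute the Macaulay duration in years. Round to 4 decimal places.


Answer: Macaulay duration = 2.7671 years

Derivation:
Coupon per period c = face * coupon_rate / m = 33.500000
Periods per year m = 2; per-period yield y/m = 0.033500
Number of cashflows N = 6
Cashflows (t years, CF_t, discount factor 1/(1+y/m)^(m*t), PV):
  t = 0.5000: CF_t = 33.500000, DF = 0.967586, PV = 32.414127
  t = 1.0000: CF_t = 33.500000, DF = 0.936222, PV = 31.363451
  t = 1.5000: CF_t = 33.500000, DF = 0.905876, PV = 30.346832
  t = 2.0000: CF_t = 33.500000, DF = 0.876512, PV = 29.363166
  t = 2.5000: CF_t = 33.500000, DF = 0.848101, PV = 28.411385
  t = 3.0000: CF_t = 1033.500000, DF = 0.820611, PV = 848.101039
Price P = sum_t PV_t = 1000.000000
Macaulay numerator sum_t t * PV_t:
  t * PV_t at t = 0.5000: 16.207063
  t * PV_t at t = 1.0000: 31.363451
  t * PV_t at t = 1.5000: 45.520248
  t * PV_t at t = 2.0000: 58.726332
  t * PV_t at t = 2.5000: 71.028462
  t * PV_t at t = 3.0000: 2544.303117
Macaulay duration D = (sum_t t * PV_t) / P = 2767.148674 / 1000.000000 = 2.767149


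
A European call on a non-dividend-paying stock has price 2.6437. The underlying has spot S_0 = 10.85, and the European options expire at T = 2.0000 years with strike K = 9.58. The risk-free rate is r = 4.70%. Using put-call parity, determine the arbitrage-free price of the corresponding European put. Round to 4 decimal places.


Answer: Put price = 0.5142

Derivation:
Put-call parity: C - P = S_0 * exp(-qT) - K * exp(-rT).
S_0 * exp(-qT) = 10.8500 * 1.00000000 = 10.85000000
K * exp(-rT) = 9.5800 * 0.91028276 = 8.72050886
P = C - S*exp(-qT) + K*exp(-rT)
P = 2.6437 - 10.85000000 + 8.72050886 = 0.5142


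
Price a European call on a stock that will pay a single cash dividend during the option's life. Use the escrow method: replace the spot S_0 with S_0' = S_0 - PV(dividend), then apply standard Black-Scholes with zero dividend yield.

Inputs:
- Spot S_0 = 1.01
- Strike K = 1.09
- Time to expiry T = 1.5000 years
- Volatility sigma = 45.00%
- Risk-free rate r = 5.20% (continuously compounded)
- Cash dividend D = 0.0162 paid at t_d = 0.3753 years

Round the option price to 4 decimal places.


PV(D) = D * exp(-r * t_d) = 0.0162 * 0.98067360 = 0.01588691
S_0' = S_0 - PV(D) = 1.0100 - 0.01588691 = 0.99411309
d1 = (ln(S_0'/K) + (r + sigma^2/2)*T) / (sigma*sqrt(T)) = 0.25001669
d2 = d1 - sigma*sqrt(T) = -0.30111850
exp(-rT) = 0.92496443
N(d1) = 0.59871278; N(d2) = 0.38166207
C = S_0' * N(d1) - K * exp(-rT) * N(d2) = 0.99411309 * 0.59871278 - 1.0900 * 0.92496443 * 0.38166207 = 0.2104

Answer: Price = 0.2104


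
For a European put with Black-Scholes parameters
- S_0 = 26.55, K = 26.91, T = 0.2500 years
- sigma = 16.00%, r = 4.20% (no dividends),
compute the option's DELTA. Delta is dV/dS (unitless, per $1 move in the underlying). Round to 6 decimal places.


Answer: Delta = -0.498844

Derivation:
d1 = 0.0028972869; d2 = -0.0771027131
phi(d1) = 0.3989406060; exp(-qT) = 1.0000000000; exp(-rT) = 0.9895549326
N(-d1) = 0.4988441514
Delta = -exp(-qT) * N(-d1) = -1.0000000000 * 0.4988441514 = -0.498844


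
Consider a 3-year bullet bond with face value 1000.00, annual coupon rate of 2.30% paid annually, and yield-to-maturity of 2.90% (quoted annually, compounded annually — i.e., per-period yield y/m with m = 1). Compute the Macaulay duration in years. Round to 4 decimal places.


Answer: Macaulay duration = 2.9324 years

Derivation:
Coupon per period c = face * coupon_rate / m = 23.000000
Periods per year m = 1; per-period yield y/m = 0.029000
Number of cashflows N = 3
Cashflows (t years, CF_t, discount factor 1/(1+y/m)^(m*t), PV):
  t = 1.0000: CF_t = 23.000000, DF = 0.971817, PV = 22.351798
  t = 2.0000: CF_t = 23.000000, DF = 0.944429, PV = 21.721864
  t = 3.0000: CF_t = 1023.000000, DF = 0.917812, PV = 938.921988
Price P = sum_t PV_t = 982.995649
Macaulay numerator sum_t t * PV_t:
  t * PV_t at t = 1.0000: 22.351798
  t * PV_t at t = 2.0000: 43.443728
  t * PV_t at t = 3.0000: 2816.765963
Macaulay duration D = (sum_t t * PV_t) / P = 2882.561488 / 982.995649 = 2.932425


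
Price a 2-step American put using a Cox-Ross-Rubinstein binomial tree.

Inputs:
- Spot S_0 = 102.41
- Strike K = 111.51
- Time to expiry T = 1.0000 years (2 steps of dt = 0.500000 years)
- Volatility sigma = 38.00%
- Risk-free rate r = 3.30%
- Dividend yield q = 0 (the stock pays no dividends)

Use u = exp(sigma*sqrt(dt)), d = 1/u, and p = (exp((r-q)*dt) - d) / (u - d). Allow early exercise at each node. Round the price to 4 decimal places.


dt = T/N = 0.500000
u = exp(sigma*sqrt(dt)) = 1.308263; d = 1/u = 0.764372
p = (exp((r-q)*dt) - d) / (u - d) = 0.463815
Discount per step: exp(-r*dt) = 0.983635
Stock lattice S(k, i) with i counting down-moves:
  k=0: S(0,0) = 102.4100
  k=1: S(1,0) = 133.9793; S(1,1) = 78.2793
  k=2: S(2,0) = 175.2801; S(2,1) = 102.4100; S(2,2) = 59.8345
Terminal payoffs V(N, i) = max(K - S_T, 0):
  V(2,0) = 0.000000; V(2,1) = 9.100000; V(2,2) = 51.675453
Backward induction: V(k, i) = exp(-r*dt) * [p * V(k+1, i) + (1-p) * V(k+1, i+1)]; then take max(V_cont, immediate exercise) for American.
  V(1,0) = exp(-r*dt) * [p*0.000000 + (1-p)*9.100000] = 4.799438; exercise = 0.000000; V(1,0) = max -> 4.799438
  V(1,1) = exp(-r*dt) * [p*9.100000 + (1-p)*51.675453] = 31.405835; exercise = 33.230654; V(1,1) = max -> 33.230654
  V(0,0) = exp(-r*dt) * [p*4.799438 + (1-p)*33.230654] = 19.715827; exercise = 9.100000; V(0,0) = max -> 19.715827

Answer: Price = V(0,0) = 19.7158


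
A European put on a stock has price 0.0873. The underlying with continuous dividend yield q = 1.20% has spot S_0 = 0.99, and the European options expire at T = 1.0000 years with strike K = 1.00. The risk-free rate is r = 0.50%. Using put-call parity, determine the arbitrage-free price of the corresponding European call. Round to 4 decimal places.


Answer: Call price = 0.0705

Derivation:
Put-call parity: C - P = S_0 * exp(-qT) - K * exp(-rT).
S_0 * exp(-qT) = 0.9900 * 0.98807171 = 0.97819100
K * exp(-rT) = 1.0000 * 0.99501248 = 0.99501248
C = P + S*exp(-qT) - K*exp(-rT)
C = 0.0873 + 0.97819100 - 0.99501248 = 0.0705


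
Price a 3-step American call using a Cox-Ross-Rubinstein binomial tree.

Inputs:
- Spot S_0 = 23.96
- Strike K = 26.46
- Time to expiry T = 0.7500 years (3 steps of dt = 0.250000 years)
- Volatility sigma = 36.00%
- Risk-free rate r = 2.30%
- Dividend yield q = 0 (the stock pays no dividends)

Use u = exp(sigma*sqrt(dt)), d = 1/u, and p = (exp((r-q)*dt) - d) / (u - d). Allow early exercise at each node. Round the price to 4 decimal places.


dt = T/N = 0.250000
u = exp(sigma*sqrt(dt)) = 1.197217; d = 1/u = 0.835270
p = (exp((r-q)*dt) - d) / (u - d) = 0.471053
Discount per step: exp(-r*dt) = 0.994266
Stock lattice S(k, i) with i counting down-moves:
  k=0: S(0,0) = 23.9600
  k=1: S(1,0) = 28.6853; S(1,1) = 20.0131
  k=2: S(2,0) = 34.3426; S(2,1) = 23.9600; S(2,2) = 16.7163
  k=3: S(3,0) = 41.1155; S(3,1) = 28.6853; S(3,2) = 20.0131; S(3,3) = 13.9626
Terminal payoffs V(N, i) = max(S_T - K, 0):
  V(3,0) = 14.655524; V(3,1) = 2.225328; V(3,2) = 0.000000; V(3,3) = 0.000000
Backward induction: V(k, i) = exp(-r*dt) * [p * V(k+1, i) + (1-p) * V(k+1, i+1)]; then take max(V_cont, immediate exercise) for American.
  V(2,0) = exp(-r*dt) * [p*14.655524 + (1-p)*2.225328] = 8.034281; exercise = 7.882573; V(2,0) = max -> 8.034281
  V(2,1) = exp(-r*dt) * [p*2.225328 + (1-p)*0.000000] = 1.042238; exercise = 0.000000; V(2,1) = max -> 1.042238
  V(2,2) = exp(-r*dt) * [p*0.000000 + (1-p)*0.000000] = 0.000000; exercise = 0.000000; V(2,2) = max -> 0.000000
  V(1,0) = exp(-r*dt) * [p*8.034281 + (1-p)*1.042238] = 4.311002; exercise = 2.225328; V(1,0) = max -> 4.311002
  V(1,1) = exp(-r*dt) * [p*1.042238 + (1-p)*0.000000] = 0.488134; exercise = 0.000000; V(1,1) = max -> 0.488134
  V(0,0) = exp(-r*dt) * [p*4.311002 + (1-p)*0.488134] = 2.275785; exercise = 0.000000; V(0,0) = max -> 2.275785

Answer: Price = V(0,0) = 2.2758
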